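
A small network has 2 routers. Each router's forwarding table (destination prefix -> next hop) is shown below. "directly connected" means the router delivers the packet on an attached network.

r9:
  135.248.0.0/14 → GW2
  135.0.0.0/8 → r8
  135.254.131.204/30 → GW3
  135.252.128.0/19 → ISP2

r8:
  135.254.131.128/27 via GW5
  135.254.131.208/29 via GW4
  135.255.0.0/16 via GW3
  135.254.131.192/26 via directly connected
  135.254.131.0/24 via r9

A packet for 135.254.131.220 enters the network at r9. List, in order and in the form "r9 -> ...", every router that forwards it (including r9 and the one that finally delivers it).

At r9: longest match for 135.254.131.220 is 135.0.0.0/8 -> r8
At r8: longest match for 135.254.131.220 is 135.254.131.192/26 -> directly connected

r9 -> r8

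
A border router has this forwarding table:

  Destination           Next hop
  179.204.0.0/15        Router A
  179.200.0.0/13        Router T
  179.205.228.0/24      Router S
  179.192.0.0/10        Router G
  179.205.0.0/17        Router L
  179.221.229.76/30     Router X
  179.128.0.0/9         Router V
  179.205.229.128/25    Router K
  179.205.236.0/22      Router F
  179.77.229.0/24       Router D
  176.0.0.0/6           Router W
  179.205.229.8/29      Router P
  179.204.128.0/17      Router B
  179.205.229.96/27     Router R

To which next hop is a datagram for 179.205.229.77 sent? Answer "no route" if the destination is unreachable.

Router A

Routes whose prefix contains 179.205.229.77:
  176.0.0.0/6 (176.0.0.0 - 179.255.255.255) -> Router W
  179.128.0.0/9 (179.128.0.0 - 179.255.255.255) -> Router V
  179.192.0.0/10 (179.192.0.0 - 179.255.255.255) -> Router G
  179.200.0.0/13 (179.200.0.0 - 179.207.255.255) -> Router T
  179.204.0.0/15 (179.204.0.0 - 179.205.255.255) -> Router A
More-specific entries that do NOT match:
  179.221.229.76/30 (179.221.229.76 - 179.221.229.79) does not contain 179.205.229.77
  179.205.229.8/29 (179.205.229.8 - 179.205.229.15) does not contain 179.205.229.77
  179.205.229.96/27 (179.205.229.96 - 179.205.229.127) does not contain 179.205.229.77
  179.205.229.128/25 (179.205.229.128 - 179.205.229.255) does not contain 179.205.229.77
  179.205.228.0/24 (179.205.228.0 - 179.205.228.255) does not contain 179.205.229.77
  179.77.229.0/24 (179.77.229.0 - 179.77.229.255) does not contain 179.205.229.77
  179.205.236.0/22 (179.205.236.0 - 179.205.239.255) does not contain 179.205.229.77
  179.205.0.0/17 (179.205.0.0 - 179.205.127.255) does not contain 179.205.229.77
  179.204.128.0/17 (179.204.128.0 - 179.204.255.255) does not contain 179.205.229.77
Longest matching prefix is /15 -> next hop Router A.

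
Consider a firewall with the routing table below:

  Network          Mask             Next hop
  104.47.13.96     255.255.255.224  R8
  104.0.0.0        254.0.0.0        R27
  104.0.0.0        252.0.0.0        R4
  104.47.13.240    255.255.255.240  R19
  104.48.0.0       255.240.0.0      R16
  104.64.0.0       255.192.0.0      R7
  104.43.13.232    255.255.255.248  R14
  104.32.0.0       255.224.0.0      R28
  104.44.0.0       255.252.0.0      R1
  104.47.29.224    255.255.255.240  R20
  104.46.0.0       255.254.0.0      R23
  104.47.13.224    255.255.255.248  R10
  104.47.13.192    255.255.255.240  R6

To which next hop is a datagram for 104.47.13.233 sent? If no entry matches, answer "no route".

R23

Routes whose prefix contains 104.47.13.233:
  104.0.0.0/6 (104.0.0.0 - 107.255.255.255) -> R4
  104.0.0.0/7 (104.0.0.0 - 105.255.255.255) -> R27
  104.32.0.0/11 (104.32.0.0 - 104.63.255.255) -> R28
  104.44.0.0/14 (104.44.0.0 - 104.47.255.255) -> R1
  104.46.0.0/15 (104.46.0.0 - 104.47.255.255) -> R23
More-specific entries that do NOT match:
  104.43.13.232/29 (104.43.13.232 - 104.43.13.239) does not contain 104.47.13.233
  104.47.13.224/29 (104.47.13.224 - 104.47.13.231) does not contain 104.47.13.233
  104.47.13.240/28 (104.47.13.240 - 104.47.13.255) does not contain 104.47.13.233
  104.47.29.224/28 (104.47.29.224 - 104.47.29.239) does not contain 104.47.13.233
  104.47.13.192/28 (104.47.13.192 - 104.47.13.207) does not contain 104.47.13.233
  104.47.13.96/27 (104.47.13.96 - 104.47.13.127) does not contain 104.47.13.233
Longest matching prefix is /15 -> next hop R23.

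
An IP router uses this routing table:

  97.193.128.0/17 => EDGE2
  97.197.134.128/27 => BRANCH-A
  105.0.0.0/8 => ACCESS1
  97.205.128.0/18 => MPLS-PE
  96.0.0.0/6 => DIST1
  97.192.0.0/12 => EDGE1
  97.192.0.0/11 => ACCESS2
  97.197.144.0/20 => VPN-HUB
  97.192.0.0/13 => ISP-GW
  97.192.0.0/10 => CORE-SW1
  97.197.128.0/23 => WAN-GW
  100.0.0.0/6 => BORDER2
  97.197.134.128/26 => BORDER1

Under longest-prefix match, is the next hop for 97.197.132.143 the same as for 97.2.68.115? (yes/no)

97.197.132.143: longest match 97.192.0.0/13 -> ISP-GW
97.2.68.115: longest match 96.0.0.0/6 -> DIST1

no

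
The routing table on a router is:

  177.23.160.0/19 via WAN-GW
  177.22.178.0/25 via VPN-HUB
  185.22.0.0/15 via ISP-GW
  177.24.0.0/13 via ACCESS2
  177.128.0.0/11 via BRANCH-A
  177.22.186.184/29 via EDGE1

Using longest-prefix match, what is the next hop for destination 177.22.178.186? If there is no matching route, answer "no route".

No entry's prefix contains 177.22.178.186; there is no default route.

no route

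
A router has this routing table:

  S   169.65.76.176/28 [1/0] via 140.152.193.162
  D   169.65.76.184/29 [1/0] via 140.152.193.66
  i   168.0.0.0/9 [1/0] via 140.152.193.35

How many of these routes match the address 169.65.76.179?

Prefixes containing 169.65.76.179:
  169.65.76.176/28 (169.65.76.176 - 169.65.76.191)
Total matching entries: 1.

1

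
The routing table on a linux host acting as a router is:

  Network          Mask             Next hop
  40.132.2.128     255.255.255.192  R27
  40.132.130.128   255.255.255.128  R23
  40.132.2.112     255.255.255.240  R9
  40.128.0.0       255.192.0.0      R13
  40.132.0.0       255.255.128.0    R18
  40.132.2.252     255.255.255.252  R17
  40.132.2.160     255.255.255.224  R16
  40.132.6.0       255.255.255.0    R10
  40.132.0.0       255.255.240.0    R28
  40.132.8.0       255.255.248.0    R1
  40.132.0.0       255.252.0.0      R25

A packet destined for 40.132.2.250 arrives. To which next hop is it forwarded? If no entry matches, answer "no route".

R28

Routes whose prefix contains 40.132.2.250:
  40.128.0.0/10 (40.128.0.0 - 40.191.255.255) -> R13
  40.132.0.0/14 (40.132.0.0 - 40.135.255.255) -> R25
  40.132.0.0/17 (40.132.0.0 - 40.132.127.255) -> R18
  40.132.0.0/20 (40.132.0.0 - 40.132.15.255) -> R28
More-specific entries that do NOT match:
  40.132.2.252/30 (40.132.2.252 - 40.132.2.255) does not contain 40.132.2.250
  40.132.2.112/28 (40.132.2.112 - 40.132.2.127) does not contain 40.132.2.250
  40.132.2.160/27 (40.132.2.160 - 40.132.2.191) does not contain 40.132.2.250
  40.132.2.128/26 (40.132.2.128 - 40.132.2.191) does not contain 40.132.2.250
  40.132.130.128/25 (40.132.130.128 - 40.132.130.255) does not contain 40.132.2.250
  40.132.6.0/24 (40.132.6.0 - 40.132.6.255) does not contain 40.132.2.250
  40.132.8.0/21 (40.132.8.0 - 40.132.15.255) does not contain 40.132.2.250
Longest matching prefix is /20 -> next hop R28.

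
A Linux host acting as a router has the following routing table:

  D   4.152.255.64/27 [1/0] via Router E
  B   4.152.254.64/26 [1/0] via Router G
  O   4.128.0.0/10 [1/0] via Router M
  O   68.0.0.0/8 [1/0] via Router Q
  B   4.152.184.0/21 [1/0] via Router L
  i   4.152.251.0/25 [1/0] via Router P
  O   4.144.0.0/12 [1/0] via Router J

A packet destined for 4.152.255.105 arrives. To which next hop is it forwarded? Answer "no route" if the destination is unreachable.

Routes whose prefix contains 4.152.255.105:
  4.128.0.0/10 (4.128.0.0 - 4.191.255.255) -> Router M
  4.144.0.0/12 (4.144.0.0 - 4.159.255.255) -> Router J
More-specific entries that do NOT match:
  4.152.255.64/27 (4.152.255.64 - 4.152.255.95) does not contain 4.152.255.105
  4.152.254.64/26 (4.152.254.64 - 4.152.254.127) does not contain 4.152.255.105
  4.152.251.0/25 (4.152.251.0 - 4.152.251.127) does not contain 4.152.255.105
  4.152.184.0/21 (4.152.184.0 - 4.152.191.255) does not contain 4.152.255.105
Longest matching prefix is /12 -> next hop Router J.

Router J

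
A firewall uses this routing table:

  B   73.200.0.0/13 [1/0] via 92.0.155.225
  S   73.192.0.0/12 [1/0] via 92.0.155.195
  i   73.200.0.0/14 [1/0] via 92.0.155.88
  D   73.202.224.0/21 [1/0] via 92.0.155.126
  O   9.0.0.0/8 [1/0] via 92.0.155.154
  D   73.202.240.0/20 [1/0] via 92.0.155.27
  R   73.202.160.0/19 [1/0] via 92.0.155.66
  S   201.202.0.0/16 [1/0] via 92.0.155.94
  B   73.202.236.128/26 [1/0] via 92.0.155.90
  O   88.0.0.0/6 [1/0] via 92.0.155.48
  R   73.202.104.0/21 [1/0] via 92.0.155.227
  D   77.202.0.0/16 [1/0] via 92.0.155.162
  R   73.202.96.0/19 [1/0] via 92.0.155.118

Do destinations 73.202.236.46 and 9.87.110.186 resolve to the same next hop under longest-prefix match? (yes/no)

73.202.236.46: longest match 73.200.0.0/14 -> 92.0.155.88
9.87.110.186: longest match 9.0.0.0/8 -> 92.0.155.154

no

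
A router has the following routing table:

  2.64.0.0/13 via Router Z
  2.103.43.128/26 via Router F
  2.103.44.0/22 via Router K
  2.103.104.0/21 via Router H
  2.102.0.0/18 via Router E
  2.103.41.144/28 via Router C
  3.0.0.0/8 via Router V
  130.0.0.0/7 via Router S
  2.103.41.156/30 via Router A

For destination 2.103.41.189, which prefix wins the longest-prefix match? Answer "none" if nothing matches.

none

2.103.41.189 is outside every listed prefix and there is no default route.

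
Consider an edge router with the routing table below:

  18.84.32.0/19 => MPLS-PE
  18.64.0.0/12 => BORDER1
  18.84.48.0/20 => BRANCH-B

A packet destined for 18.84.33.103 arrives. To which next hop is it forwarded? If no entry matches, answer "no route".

Routes whose prefix contains 18.84.33.103:
  18.84.32.0/19 (18.84.32.0 - 18.84.63.255) -> MPLS-PE
More-specific entries that do NOT match:
  18.84.48.0/20 (18.84.48.0 - 18.84.63.255) does not contain 18.84.33.103
Longest matching prefix is /19 -> next hop MPLS-PE.

MPLS-PE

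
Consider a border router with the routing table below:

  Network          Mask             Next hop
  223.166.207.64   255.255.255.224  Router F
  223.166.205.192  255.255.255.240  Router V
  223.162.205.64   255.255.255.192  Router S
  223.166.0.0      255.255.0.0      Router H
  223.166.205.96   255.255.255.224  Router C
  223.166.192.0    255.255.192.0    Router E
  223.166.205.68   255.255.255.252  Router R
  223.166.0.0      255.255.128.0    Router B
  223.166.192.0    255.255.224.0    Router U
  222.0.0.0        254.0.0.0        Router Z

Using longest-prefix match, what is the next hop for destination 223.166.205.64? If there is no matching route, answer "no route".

Router U

Routes whose prefix contains 223.166.205.64:
  222.0.0.0/7 (222.0.0.0 - 223.255.255.255) -> Router Z
  223.166.0.0/16 (223.166.0.0 - 223.166.255.255) -> Router H
  223.166.192.0/18 (223.166.192.0 - 223.166.255.255) -> Router E
  223.166.192.0/19 (223.166.192.0 - 223.166.223.255) -> Router U
More-specific entries that do NOT match:
  223.166.205.68/30 (223.166.205.68 - 223.166.205.71) does not contain 223.166.205.64
  223.166.205.192/28 (223.166.205.192 - 223.166.205.207) does not contain 223.166.205.64
  223.166.207.64/27 (223.166.207.64 - 223.166.207.95) does not contain 223.166.205.64
  223.166.205.96/27 (223.166.205.96 - 223.166.205.127) does not contain 223.166.205.64
  223.162.205.64/26 (223.162.205.64 - 223.162.205.127) does not contain 223.166.205.64
Longest matching prefix is /19 -> next hop Router U.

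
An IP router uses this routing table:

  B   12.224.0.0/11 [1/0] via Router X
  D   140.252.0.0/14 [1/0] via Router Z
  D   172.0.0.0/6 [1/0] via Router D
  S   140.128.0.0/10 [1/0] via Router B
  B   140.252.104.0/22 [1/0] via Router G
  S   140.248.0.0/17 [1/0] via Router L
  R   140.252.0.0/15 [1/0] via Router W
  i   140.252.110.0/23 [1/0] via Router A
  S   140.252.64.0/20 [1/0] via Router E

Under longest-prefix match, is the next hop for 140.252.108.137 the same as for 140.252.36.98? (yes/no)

yes

140.252.108.137: longest match 140.252.0.0/15 -> Router W
140.252.36.98: longest match 140.252.0.0/15 -> Router W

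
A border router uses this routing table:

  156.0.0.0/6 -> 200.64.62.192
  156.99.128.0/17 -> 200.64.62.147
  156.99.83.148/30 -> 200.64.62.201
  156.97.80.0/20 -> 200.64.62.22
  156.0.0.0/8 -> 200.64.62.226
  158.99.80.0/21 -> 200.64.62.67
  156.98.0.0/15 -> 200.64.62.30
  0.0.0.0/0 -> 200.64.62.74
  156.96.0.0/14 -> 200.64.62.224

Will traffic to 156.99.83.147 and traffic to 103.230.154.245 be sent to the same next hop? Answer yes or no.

156.99.83.147: longest match 156.98.0.0/15 -> 200.64.62.30
103.230.154.245: longest match 0.0.0.0/0 -> 200.64.62.74

no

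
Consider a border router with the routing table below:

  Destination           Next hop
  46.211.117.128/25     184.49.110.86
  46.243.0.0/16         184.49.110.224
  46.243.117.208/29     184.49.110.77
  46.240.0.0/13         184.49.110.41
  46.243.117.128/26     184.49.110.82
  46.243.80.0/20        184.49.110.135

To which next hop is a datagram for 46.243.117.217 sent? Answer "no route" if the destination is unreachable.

184.49.110.224

Routes whose prefix contains 46.243.117.217:
  46.240.0.0/13 (46.240.0.0 - 46.247.255.255) -> 184.49.110.41
  46.243.0.0/16 (46.243.0.0 - 46.243.255.255) -> 184.49.110.224
More-specific entries that do NOT match:
  46.243.117.208/29 (46.243.117.208 - 46.243.117.215) does not contain 46.243.117.217
  46.243.117.128/26 (46.243.117.128 - 46.243.117.191) does not contain 46.243.117.217
  46.211.117.128/25 (46.211.117.128 - 46.211.117.255) does not contain 46.243.117.217
  46.243.80.0/20 (46.243.80.0 - 46.243.95.255) does not contain 46.243.117.217
Longest matching prefix is /16 -> next hop 184.49.110.224.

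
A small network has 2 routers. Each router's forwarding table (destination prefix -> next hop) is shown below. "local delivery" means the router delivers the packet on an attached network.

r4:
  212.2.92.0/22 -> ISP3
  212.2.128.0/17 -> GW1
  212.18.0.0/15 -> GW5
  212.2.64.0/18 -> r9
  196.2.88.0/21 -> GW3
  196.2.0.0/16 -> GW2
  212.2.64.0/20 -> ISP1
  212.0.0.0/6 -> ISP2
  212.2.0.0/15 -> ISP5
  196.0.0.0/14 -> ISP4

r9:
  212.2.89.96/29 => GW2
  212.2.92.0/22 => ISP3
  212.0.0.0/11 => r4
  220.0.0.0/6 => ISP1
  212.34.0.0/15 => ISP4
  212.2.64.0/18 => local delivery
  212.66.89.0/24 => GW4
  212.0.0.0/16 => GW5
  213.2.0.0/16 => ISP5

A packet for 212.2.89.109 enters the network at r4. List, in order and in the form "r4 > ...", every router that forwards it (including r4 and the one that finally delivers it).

r4 > r9

At r4: longest match for 212.2.89.109 is 212.2.64.0/18 -> r9
At r9: longest match for 212.2.89.109 is 212.2.64.0/18 -> local delivery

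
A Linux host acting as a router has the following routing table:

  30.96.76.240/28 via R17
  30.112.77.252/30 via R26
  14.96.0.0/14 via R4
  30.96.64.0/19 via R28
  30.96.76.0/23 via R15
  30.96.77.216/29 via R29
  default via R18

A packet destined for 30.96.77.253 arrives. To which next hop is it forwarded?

Routes whose prefix contains 30.96.77.253:
  0.0.0.0/0 (default, matches everything) -> R18
  30.96.64.0/19 (30.96.64.0 - 30.96.95.255) -> R28
  30.96.76.0/23 (30.96.76.0 - 30.96.77.255) -> R15
More-specific entries that do NOT match:
  30.112.77.252/30 (30.112.77.252 - 30.112.77.255) does not contain 30.96.77.253
  30.96.77.216/29 (30.96.77.216 - 30.96.77.223) does not contain 30.96.77.253
  30.96.76.240/28 (30.96.76.240 - 30.96.76.255) does not contain 30.96.77.253
Longest matching prefix is /23 -> next hop R15.

R15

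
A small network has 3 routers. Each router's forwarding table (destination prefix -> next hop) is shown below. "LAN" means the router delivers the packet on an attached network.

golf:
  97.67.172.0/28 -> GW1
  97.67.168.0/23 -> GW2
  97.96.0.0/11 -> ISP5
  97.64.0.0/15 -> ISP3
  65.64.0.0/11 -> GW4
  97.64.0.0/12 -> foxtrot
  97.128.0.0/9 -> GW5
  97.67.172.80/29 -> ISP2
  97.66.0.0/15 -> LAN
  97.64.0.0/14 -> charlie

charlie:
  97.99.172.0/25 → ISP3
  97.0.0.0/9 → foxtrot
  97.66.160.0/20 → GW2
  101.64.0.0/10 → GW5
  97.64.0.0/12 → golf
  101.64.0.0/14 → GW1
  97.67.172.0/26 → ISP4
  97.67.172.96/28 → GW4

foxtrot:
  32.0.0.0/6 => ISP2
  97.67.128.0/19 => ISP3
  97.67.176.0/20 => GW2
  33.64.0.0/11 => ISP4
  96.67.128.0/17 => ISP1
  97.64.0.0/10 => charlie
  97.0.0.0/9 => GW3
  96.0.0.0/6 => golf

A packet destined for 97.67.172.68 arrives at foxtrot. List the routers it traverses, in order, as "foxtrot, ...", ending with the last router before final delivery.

At foxtrot: longest match for 97.67.172.68 is 97.64.0.0/10 -> charlie
At charlie: longest match for 97.67.172.68 is 97.64.0.0/12 -> golf
At golf: longest match for 97.67.172.68 is 97.66.0.0/15 -> LAN

foxtrot, charlie, golf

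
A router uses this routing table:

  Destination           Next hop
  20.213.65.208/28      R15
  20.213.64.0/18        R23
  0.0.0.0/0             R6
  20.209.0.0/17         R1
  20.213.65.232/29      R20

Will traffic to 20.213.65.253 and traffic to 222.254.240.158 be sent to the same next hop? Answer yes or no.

no

20.213.65.253: longest match 20.213.64.0/18 -> R23
222.254.240.158: longest match 0.0.0.0/0 -> R6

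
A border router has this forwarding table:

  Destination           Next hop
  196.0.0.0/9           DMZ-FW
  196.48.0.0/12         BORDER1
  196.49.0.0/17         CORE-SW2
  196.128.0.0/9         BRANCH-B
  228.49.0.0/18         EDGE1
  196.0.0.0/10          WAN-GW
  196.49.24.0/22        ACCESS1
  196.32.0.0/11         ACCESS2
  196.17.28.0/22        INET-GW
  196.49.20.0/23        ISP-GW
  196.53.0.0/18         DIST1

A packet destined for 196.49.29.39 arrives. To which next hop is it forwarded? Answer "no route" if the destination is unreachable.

Routes whose prefix contains 196.49.29.39:
  196.0.0.0/9 (196.0.0.0 - 196.127.255.255) -> DMZ-FW
  196.0.0.0/10 (196.0.0.0 - 196.63.255.255) -> WAN-GW
  196.32.0.0/11 (196.32.0.0 - 196.63.255.255) -> ACCESS2
  196.48.0.0/12 (196.48.0.0 - 196.63.255.255) -> BORDER1
  196.49.0.0/17 (196.49.0.0 - 196.49.127.255) -> CORE-SW2
More-specific entries that do NOT match:
  196.49.20.0/23 (196.49.20.0 - 196.49.21.255) does not contain 196.49.29.39
  196.49.24.0/22 (196.49.24.0 - 196.49.27.255) does not contain 196.49.29.39
  196.17.28.0/22 (196.17.28.0 - 196.17.31.255) does not contain 196.49.29.39
  228.49.0.0/18 (228.49.0.0 - 228.49.63.255) does not contain 196.49.29.39
  196.53.0.0/18 (196.53.0.0 - 196.53.63.255) does not contain 196.49.29.39
Longest matching prefix is /17 -> next hop CORE-SW2.

CORE-SW2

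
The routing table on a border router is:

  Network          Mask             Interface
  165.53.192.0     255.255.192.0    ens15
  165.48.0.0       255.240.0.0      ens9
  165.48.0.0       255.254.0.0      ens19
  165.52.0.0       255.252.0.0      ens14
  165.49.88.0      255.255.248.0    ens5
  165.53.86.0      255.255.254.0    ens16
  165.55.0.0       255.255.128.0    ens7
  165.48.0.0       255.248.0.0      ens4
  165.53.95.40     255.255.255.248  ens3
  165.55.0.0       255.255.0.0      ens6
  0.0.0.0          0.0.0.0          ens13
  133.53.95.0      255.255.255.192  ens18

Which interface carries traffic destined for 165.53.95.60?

ens14

Routes whose prefix contains 165.53.95.60:
  0.0.0.0/0 (default, matches everything) -> ens13
  165.48.0.0/12 (165.48.0.0 - 165.63.255.255) -> ens9
  165.48.0.0/13 (165.48.0.0 - 165.55.255.255) -> ens4
  165.52.0.0/14 (165.52.0.0 - 165.55.255.255) -> ens14
More-specific entries that do NOT match:
  165.53.95.40/29 (165.53.95.40 - 165.53.95.47) does not contain 165.53.95.60
  133.53.95.0/26 (133.53.95.0 - 133.53.95.63) does not contain 165.53.95.60
  165.53.86.0/23 (165.53.86.0 - 165.53.87.255) does not contain 165.53.95.60
  165.49.88.0/21 (165.49.88.0 - 165.49.95.255) does not contain 165.53.95.60
  165.53.192.0/18 (165.53.192.0 - 165.53.255.255) does not contain 165.53.95.60
  165.55.0.0/17 (165.55.0.0 - 165.55.127.255) does not contain 165.53.95.60
  165.55.0.0/16 (165.55.0.0 - 165.55.255.255) does not contain 165.53.95.60
  165.48.0.0/15 (165.48.0.0 - 165.49.255.255) does not contain 165.53.95.60
Longest matching prefix is /14 -> interface ens14.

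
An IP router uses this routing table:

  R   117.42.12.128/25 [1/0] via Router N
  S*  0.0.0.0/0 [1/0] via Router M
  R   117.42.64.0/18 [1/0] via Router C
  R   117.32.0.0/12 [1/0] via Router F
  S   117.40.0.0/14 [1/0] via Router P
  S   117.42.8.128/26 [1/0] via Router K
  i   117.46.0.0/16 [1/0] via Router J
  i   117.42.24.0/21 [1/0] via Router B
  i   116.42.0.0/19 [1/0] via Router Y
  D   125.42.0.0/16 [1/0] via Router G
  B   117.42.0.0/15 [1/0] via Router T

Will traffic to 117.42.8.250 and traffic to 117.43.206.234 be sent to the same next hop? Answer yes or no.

yes

117.42.8.250: longest match 117.42.0.0/15 -> Router T
117.43.206.234: longest match 117.42.0.0/15 -> Router T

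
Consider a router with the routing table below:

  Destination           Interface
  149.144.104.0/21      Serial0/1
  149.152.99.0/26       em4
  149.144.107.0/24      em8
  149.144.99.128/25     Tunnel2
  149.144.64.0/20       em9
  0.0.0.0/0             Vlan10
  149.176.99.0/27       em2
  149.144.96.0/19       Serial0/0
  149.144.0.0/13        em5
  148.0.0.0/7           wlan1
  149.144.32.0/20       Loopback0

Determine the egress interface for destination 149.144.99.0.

Serial0/0

Routes whose prefix contains 149.144.99.0:
  0.0.0.0/0 (default, matches everything) -> Vlan10
  148.0.0.0/7 (148.0.0.0 - 149.255.255.255) -> wlan1
  149.144.0.0/13 (149.144.0.0 - 149.151.255.255) -> em5
  149.144.96.0/19 (149.144.96.0 - 149.144.127.255) -> Serial0/0
More-specific entries that do NOT match:
  149.176.99.0/27 (149.176.99.0 - 149.176.99.31) does not contain 149.144.99.0
  149.152.99.0/26 (149.152.99.0 - 149.152.99.63) does not contain 149.144.99.0
  149.144.99.128/25 (149.144.99.128 - 149.144.99.255) does not contain 149.144.99.0
  149.144.107.0/24 (149.144.107.0 - 149.144.107.255) does not contain 149.144.99.0
  149.144.104.0/21 (149.144.104.0 - 149.144.111.255) does not contain 149.144.99.0
  149.144.64.0/20 (149.144.64.0 - 149.144.79.255) does not contain 149.144.99.0
  149.144.32.0/20 (149.144.32.0 - 149.144.47.255) does not contain 149.144.99.0
Longest matching prefix is /19 -> interface Serial0/0.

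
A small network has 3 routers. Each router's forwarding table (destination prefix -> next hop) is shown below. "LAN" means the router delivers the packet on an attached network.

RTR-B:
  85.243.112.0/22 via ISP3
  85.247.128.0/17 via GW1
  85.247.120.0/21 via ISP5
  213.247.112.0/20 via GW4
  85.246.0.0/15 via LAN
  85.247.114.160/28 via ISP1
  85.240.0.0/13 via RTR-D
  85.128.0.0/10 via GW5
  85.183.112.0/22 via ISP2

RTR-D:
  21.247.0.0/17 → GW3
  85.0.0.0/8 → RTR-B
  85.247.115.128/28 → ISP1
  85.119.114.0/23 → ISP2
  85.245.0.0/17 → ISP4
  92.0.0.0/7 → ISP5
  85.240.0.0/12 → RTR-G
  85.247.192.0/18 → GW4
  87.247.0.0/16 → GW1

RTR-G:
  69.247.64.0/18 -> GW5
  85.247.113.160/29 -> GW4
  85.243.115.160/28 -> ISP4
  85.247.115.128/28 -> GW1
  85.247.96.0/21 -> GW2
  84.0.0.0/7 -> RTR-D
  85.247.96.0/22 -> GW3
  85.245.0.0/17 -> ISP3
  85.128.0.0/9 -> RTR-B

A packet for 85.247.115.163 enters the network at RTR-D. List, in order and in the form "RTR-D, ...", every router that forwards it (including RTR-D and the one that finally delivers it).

RTR-D, RTR-G, RTR-B

At RTR-D: longest match for 85.247.115.163 is 85.240.0.0/12 -> RTR-G
At RTR-G: longest match for 85.247.115.163 is 85.128.0.0/9 -> RTR-B
At RTR-B: longest match for 85.247.115.163 is 85.246.0.0/15 -> LAN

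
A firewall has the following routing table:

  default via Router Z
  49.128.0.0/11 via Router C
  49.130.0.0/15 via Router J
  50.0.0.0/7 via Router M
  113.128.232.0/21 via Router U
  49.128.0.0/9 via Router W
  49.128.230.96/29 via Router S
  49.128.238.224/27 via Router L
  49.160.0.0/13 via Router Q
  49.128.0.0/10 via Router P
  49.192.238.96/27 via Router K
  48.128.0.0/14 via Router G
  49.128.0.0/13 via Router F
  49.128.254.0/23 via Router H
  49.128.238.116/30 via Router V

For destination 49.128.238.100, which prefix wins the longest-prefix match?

Entries matching 49.128.238.100:
  0.0.0.0/0 (default, matches everything)
  49.128.0.0/9 (49.128.0.0 - 49.255.255.255)
  49.128.0.0/10 (49.128.0.0 - 49.191.255.255)
  49.128.0.0/11 (49.128.0.0 - 49.159.255.255)
  49.128.0.0/13 (49.128.0.0 - 49.135.255.255)
Most specific is 49.128.0.0/13.

49.128.0.0/13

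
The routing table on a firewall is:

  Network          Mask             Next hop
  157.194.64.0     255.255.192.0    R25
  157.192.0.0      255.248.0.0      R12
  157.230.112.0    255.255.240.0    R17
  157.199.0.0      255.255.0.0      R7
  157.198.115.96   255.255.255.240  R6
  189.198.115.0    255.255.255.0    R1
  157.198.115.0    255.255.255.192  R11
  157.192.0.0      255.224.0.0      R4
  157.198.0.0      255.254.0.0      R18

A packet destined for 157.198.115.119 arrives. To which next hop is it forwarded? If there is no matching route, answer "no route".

R18

Routes whose prefix contains 157.198.115.119:
  157.192.0.0/11 (157.192.0.0 - 157.223.255.255) -> R4
  157.192.0.0/13 (157.192.0.0 - 157.199.255.255) -> R12
  157.198.0.0/15 (157.198.0.0 - 157.199.255.255) -> R18
More-specific entries that do NOT match:
  157.198.115.96/28 (157.198.115.96 - 157.198.115.111) does not contain 157.198.115.119
  157.198.115.0/26 (157.198.115.0 - 157.198.115.63) does not contain 157.198.115.119
  189.198.115.0/24 (189.198.115.0 - 189.198.115.255) does not contain 157.198.115.119
  157.230.112.0/20 (157.230.112.0 - 157.230.127.255) does not contain 157.198.115.119
  157.194.64.0/18 (157.194.64.0 - 157.194.127.255) does not contain 157.198.115.119
  157.199.0.0/16 (157.199.0.0 - 157.199.255.255) does not contain 157.198.115.119
Longest matching prefix is /15 -> next hop R18.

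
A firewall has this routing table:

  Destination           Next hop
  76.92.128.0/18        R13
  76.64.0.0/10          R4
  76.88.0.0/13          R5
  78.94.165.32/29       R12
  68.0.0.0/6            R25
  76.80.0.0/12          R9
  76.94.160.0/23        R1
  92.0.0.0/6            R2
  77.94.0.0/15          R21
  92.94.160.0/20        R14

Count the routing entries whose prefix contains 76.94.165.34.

Prefixes containing 76.94.165.34:
  76.64.0.0/10 (76.64.0.0 - 76.127.255.255)
  76.80.0.0/12 (76.80.0.0 - 76.95.255.255)
  76.88.0.0/13 (76.88.0.0 - 76.95.255.255)
Total matching entries: 3.

3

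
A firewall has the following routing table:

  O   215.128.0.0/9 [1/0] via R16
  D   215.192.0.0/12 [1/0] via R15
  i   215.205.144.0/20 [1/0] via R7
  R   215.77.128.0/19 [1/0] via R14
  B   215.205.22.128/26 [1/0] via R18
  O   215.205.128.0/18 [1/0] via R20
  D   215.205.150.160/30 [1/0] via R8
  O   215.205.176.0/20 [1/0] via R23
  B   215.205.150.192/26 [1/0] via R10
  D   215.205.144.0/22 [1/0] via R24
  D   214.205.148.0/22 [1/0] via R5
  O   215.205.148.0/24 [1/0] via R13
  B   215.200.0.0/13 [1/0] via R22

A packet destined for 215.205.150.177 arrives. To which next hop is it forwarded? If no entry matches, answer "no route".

Routes whose prefix contains 215.205.150.177:
  215.128.0.0/9 (215.128.0.0 - 215.255.255.255) -> R16
  215.192.0.0/12 (215.192.0.0 - 215.207.255.255) -> R15
  215.200.0.0/13 (215.200.0.0 - 215.207.255.255) -> R22
  215.205.128.0/18 (215.205.128.0 - 215.205.191.255) -> R20
  215.205.144.0/20 (215.205.144.0 - 215.205.159.255) -> R7
More-specific entries that do NOT match:
  215.205.150.160/30 (215.205.150.160 - 215.205.150.163) does not contain 215.205.150.177
  215.205.22.128/26 (215.205.22.128 - 215.205.22.191) does not contain 215.205.150.177
  215.205.150.192/26 (215.205.150.192 - 215.205.150.255) does not contain 215.205.150.177
  215.205.148.0/24 (215.205.148.0 - 215.205.148.255) does not contain 215.205.150.177
  215.205.144.0/22 (215.205.144.0 - 215.205.147.255) does not contain 215.205.150.177
  214.205.148.0/22 (214.205.148.0 - 214.205.151.255) does not contain 215.205.150.177
Longest matching prefix is /20 -> next hop R7.

R7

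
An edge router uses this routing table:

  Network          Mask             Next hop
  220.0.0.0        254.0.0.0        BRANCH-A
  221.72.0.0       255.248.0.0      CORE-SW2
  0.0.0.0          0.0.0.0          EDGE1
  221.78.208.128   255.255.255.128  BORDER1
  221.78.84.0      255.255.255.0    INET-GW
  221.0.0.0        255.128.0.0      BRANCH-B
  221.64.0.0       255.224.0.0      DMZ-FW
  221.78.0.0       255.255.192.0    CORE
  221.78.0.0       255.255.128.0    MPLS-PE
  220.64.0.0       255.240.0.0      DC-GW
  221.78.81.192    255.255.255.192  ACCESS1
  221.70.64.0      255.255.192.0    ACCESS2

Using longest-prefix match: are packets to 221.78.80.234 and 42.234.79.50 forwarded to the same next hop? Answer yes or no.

no

221.78.80.234: longest match 221.78.0.0/17 -> MPLS-PE
42.234.79.50: longest match 0.0.0.0/0 -> EDGE1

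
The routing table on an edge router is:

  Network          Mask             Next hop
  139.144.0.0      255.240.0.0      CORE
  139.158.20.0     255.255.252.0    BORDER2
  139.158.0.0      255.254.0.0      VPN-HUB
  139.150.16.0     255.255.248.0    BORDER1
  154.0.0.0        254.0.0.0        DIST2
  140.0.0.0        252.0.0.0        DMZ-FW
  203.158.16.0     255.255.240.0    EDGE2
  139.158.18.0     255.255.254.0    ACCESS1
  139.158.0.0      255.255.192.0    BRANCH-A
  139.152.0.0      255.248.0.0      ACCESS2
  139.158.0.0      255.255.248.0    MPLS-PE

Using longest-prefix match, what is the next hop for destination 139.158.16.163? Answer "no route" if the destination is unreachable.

BRANCH-A

Routes whose prefix contains 139.158.16.163:
  139.144.0.0/12 (139.144.0.0 - 139.159.255.255) -> CORE
  139.152.0.0/13 (139.152.0.0 - 139.159.255.255) -> ACCESS2
  139.158.0.0/15 (139.158.0.0 - 139.159.255.255) -> VPN-HUB
  139.158.0.0/18 (139.158.0.0 - 139.158.63.255) -> BRANCH-A
More-specific entries that do NOT match:
  139.158.18.0/23 (139.158.18.0 - 139.158.19.255) does not contain 139.158.16.163
  139.158.20.0/22 (139.158.20.0 - 139.158.23.255) does not contain 139.158.16.163
  139.150.16.0/21 (139.150.16.0 - 139.150.23.255) does not contain 139.158.16.163
  139.158.0.0/21 (139.158.0.0 - 139.158.7.255) does not contain 139.158.16.163
  203.158.16.0/20 (203.158.16.0 - 203.158.31.255) does not contain 139.158.16.163
Longest matching prefix is /18 -> next hop BRANCH-A.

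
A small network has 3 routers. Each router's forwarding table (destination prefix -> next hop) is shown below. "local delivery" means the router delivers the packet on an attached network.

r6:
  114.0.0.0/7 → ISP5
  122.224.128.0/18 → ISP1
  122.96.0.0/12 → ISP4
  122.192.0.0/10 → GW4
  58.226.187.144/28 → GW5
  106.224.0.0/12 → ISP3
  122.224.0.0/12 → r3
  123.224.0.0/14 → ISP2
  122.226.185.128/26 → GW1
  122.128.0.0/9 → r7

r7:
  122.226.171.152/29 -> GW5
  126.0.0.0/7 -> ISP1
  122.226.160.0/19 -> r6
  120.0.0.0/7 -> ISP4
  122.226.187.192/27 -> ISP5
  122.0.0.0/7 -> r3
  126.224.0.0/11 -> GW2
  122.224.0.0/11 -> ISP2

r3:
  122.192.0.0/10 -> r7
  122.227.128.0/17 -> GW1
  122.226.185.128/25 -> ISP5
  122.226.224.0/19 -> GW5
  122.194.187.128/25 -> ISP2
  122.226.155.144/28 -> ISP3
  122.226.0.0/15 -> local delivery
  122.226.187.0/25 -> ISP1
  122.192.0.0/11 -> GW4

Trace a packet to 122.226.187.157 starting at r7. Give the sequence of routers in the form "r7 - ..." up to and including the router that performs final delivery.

At r7: longest match for 122.226.187.157 is 122.226.160.0/19 -> r6
At r6: longest match for 122.226.187.157 is 122.224.0.0/12 -> r3
At r3: longest match for 122.226.187.157 is 122.226.0.0/15 -> local delivery

r7 - r6 - r3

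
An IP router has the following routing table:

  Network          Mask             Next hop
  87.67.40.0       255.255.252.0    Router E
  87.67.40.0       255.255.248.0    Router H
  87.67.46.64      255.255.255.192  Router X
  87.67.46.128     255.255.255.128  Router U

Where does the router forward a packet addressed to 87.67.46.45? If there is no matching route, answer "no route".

Routes whose prefix contains 87.67.46.45:
  87.67.40.0/21 (87.67.40.0 - 87.67.47.255) -> Router H
More-specific entries that do NOT match:
  87.67.46.64/26 (87.67.46.64 - 87.67.46.127) does not contain 87.67.46.45
  87.67.46.128/25 (87.67.46.128 - 87.67.46.255) does not contain 87.67.46.45
  87.67.40.0/22 (87.67.40.0 - 87.67.43.255) does not contain 87.67.46.45
Longest matching prefix is /21 -> next hop Router H.

Router H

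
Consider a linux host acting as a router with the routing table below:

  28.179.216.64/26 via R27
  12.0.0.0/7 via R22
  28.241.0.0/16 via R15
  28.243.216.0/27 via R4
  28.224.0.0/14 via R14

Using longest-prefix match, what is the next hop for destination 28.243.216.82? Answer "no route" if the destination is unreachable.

No entry's prefix contains 28.243.216.82; there is no default route.

no route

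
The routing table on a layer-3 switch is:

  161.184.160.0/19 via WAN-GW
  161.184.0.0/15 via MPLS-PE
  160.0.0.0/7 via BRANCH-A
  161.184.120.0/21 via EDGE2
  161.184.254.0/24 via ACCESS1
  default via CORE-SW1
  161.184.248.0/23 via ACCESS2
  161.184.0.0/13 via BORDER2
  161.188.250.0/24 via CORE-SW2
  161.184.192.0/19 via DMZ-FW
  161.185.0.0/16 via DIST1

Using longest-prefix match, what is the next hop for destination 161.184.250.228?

Routes whose prefix contains 161.184.250.228:
  0.0.0.0/0 (default, matches everything) -> CORE-SW1
  160.0.0.0/7 (160.0.0.0 - 161.255.255.255) -> BRANCH-A
  161.184.0.0/13 (161.184.0.0 - 161.191.255.255) -> BORDER2
  161.184.0.0/15 (161.184.0.0 - 161.185.255.255) -> MPLS-PE
More-specific entries that do NOT match:
  161.184.254.0/24 (161.184.254.0 - 161.184.254.255) does not contain 161.184.250.228
  161.188.250.0/24 (161.188.250.0 - 161.188.250.255) does not contain 161.184.250.228
  161.184.248.0/23 (161.184.248.0 - 161.184.249.255) does not contain 161.184.250.228
  161.184.120.0/21 (161.184.120.0 - 161.184.127.255) does not contain 161.184.250.228
  161.184.160.0/19 (161.184.160.0 - 161.184.191.255) does not contain 161.184.250.228
  161.184.192.0/19 (161.184.192.0 - 161.184.223.255) does not contain 161.184.250.228
  161.185.0.0/16 (161.185.0.0 - 161.185.255.255) does not contain 161.184.250.228
Longest matching prefix is /15 -> next hop MPLS-PE.

MPLS-PE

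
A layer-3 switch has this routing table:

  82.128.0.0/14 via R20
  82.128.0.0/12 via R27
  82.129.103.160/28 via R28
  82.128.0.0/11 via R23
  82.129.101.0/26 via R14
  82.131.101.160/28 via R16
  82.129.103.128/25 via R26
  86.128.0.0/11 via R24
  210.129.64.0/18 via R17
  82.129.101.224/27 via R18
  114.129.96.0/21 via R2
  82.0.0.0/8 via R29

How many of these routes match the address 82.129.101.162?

4

Prefixes containing 82.129.101.162:
  82.0.0.0/8 (82.0.0.0 - 82.255.255.255)
  82.128.0.0/11 (82.128.0.0 - 82.159.255.255)
  82.128.0.0/12 (82.128.0.0 - 82.143.255.255)
  82.128.0.0/14 (82.128.0.0 - 82.131.255.255)
Total matching entries: 4.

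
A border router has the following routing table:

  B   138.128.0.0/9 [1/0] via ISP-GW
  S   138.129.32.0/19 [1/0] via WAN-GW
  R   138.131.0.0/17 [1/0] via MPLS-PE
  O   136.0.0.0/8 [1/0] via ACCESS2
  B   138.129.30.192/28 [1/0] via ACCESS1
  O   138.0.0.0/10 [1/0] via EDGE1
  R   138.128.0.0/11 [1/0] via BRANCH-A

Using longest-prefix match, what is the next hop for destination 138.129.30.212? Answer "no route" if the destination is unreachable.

Routes whose prefix contains 138.129.30.212:
  138.128.0.0/9 (138.128.0.0 - 138.255.255.255) -> ISP-GW
  138.128.0.0/11 (138.128.0.0 - 138.159.255.255) -> BRANCH-A
More-specific entries that do NOT match:
  138.129.30.192/28 (138.129.30.192 - 138.129.30.207) does not contain 138.129.30.212
  138.129.32.0/19 (138.129.32.0 - 138.129.63.255) does not contain 138.129.30.212
  138.131.0.0/17 (138.131.0.0 - 138.131.127.255) does not contain 138.129.30.212
Longest matching prefix is /11 -> next hop BRANCH-A.

BRANCH-A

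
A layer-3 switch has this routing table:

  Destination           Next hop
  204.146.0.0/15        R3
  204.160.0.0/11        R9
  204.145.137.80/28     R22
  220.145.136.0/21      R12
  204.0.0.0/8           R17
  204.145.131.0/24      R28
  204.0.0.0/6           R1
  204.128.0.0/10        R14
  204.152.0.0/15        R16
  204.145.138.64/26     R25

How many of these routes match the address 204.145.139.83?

3

Prefixes containing 204.145.139.83:
  204.0.0.0/6 (204.0.0.0 - 207.255.255.255)
  204.0.0.0/8 (204.0.0.0 - 204.255.255.255)
  204.128.0.0/10 (204.128.0.0 - 204.191.255.255)
Total matching entries: 3.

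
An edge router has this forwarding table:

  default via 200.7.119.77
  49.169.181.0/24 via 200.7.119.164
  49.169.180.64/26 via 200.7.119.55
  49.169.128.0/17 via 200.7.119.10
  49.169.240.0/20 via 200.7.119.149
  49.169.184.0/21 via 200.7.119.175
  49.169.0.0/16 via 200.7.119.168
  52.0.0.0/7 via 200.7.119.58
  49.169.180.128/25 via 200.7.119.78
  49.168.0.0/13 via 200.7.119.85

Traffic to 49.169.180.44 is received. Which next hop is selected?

200.7.119.10

Routes whose prefix contains 49.169.180.44:
  0.0.0.0/0 (default, matches everything) -> 200.7.119.77
  49.168.0.0/13 (49.168.0.0 - 49.175.255.255) -> 200.7.119.85
  49.169.0.0/16 (49.169.0.0 - 49.169.255.255) -> 200.7.119.168
  49.169.128.0/17 (49.169.128.0 - 49.169.255.255) -> 200.7.119.10
More-specific entries that do NOT match:
  49.169.180.64/26 (49.169.180.64 - 49.169.180.127) does not contain 49.169.180.44
  49.169.180.128/25 (49.169.180.128 - 49.169.180.255) does not contain 49.169.180.44
  49.169.181.0/24 (49.169.181.0 - 49.169.181.255) does not contain 49.169.180.44
  49.169.184.0/21 (49.169.184.0 - 49.169.191.255) does not contain 49.169.180.44
  49.169.240.0/20 (49.169.240.0 - 49.169.255.255) does not contain 49.169.180.44
Longest matching prefix is /17 -> next hop 200.7.119.10.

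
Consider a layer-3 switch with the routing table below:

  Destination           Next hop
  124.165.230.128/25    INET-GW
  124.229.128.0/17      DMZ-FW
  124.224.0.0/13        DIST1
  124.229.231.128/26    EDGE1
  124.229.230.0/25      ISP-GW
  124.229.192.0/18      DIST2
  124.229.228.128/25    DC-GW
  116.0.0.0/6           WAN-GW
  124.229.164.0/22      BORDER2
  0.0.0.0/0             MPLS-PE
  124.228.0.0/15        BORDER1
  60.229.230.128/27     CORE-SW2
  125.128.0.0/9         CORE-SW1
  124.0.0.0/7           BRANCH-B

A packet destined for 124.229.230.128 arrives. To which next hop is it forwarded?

DIST2

Routes whose prefix contains 124.229.230.128:
  0.0.0.0/0 (default, matches everything) -> MPLS-PE
  124.0.0.0/7 (124.0.0.0 - 125.255.255.255) -> BRANCH-B
  124.224.0.0/13 (124.224.0.0 - 124.231.255.255) -> DIST1
  124.228.0.0/15 (124.228.0.0 - 124.229.255.255) -> BORDER1
  124.229.128.0/17 (124.229.128.0 - 124.229.255.255) -> DMZ-FW
  124.229.192.0/18 (124.229.192.0 - 124.229.255.255) -> DIST2
More-specific entries that do NOT match:
  60.229.230.128/27 (60.229.230.128 - 60.229.230.159) does not contain 124.229.230.128
  124.229.231.128/26 (124.229.231.128 - 124.229.231.191) does not contain 124.229.230.128
  124.165.230.128/25 (124.165.230.128 - 124.165.230.255) does not contain 124.229.230.128
  124.229.230.0/25 (124.229.230.0 - 124.229.230.127) does not contain 124.229.230.128
  124.229.228.128/25 (124.229.228.128 - 124.229.228.255) does not contain 124.229.230.128
  124.229.164.0/22 (124.229.164.0 - 124.229.167.255) does not contain 124.229.230.128
Longest matching prefix is /18 -> next hop DIST2.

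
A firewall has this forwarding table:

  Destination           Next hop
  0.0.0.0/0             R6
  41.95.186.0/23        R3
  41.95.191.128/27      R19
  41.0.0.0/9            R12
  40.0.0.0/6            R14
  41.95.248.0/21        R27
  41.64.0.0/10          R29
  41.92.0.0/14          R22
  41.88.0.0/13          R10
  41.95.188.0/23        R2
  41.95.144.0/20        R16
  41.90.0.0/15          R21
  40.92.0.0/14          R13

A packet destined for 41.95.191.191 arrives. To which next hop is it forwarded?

Routes whose prefix contains 41.95.191.191:
  0.0.0.0/0 (default, matches everything) -> R6
  40.0.0.0/6 (40.0.0.0 - 43.255.255.255) -> R14
  41.0.0.0/9 (41.0.0.0 - 41.127.255.255) -> R12
  41.64.0.0/10 (41.64.0.0 - 41.127.255.255) -> R29
  41.88.0.0/13 (41.88.0.0 - 41.95.255.255) -> R10
  41.92.0.0/14 (41.92.0.0 - 41.95.255.255) -> R22
More-specific entries that do NOT match:
  41.95.191.128/27 (41.95.191.128 - 41.95.191.159) does not contain 41.95.191.191
  41.95.186.0/23 (41.95.186.0 - 41.95.187.255) does not contain 41.95.191.191
  41.95.188.0/23 (41.95.188.0 - 41.95.189.255) does not contain 41.95.191.191
  41.95.248.0/21 (41.95.248.0 - 41.95.255.255) does not contain 41.95.191.191
  41.95.144.0/20 (41.95.144.0 - 41.95.159.255) does not contain 41.95.191.191
  41.90.0.0/15 (41.90.0.0 - 41.91.255.255) does not contain 41.95.191.191
Longest matching prefix is /14 -> next hop R22.

R22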